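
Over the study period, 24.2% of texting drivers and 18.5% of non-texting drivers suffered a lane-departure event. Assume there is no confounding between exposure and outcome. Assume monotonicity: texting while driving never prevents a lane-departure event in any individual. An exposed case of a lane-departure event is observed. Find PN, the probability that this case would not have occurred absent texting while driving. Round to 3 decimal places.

PN ≈ 0.236

p₁ = 0.242, p₀ = 0.185.
Under exogeneity and monotonicity, PN = (p₁ − p₀) / p₁.
PN = (0.242 − 0.185) / 0.242 = 0.057 / 0.242 ≈ 0.2355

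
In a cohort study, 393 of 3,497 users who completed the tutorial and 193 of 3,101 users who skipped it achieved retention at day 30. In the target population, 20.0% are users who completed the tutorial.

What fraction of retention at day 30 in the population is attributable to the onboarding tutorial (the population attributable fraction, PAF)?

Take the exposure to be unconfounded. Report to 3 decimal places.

PAF ≈ 0.139

p₁ = P(outcome | exposed) = 393/3497 = 0.11238
p₀ = P(outcome | unexposed) = 193/3101 = 0.062238
Overall risk P(Y=1) = π·p₁ + (1−π)·p₀ = 0.2×0.11238 + 0.8×0.062238 = 0.072267.
Under exogeneity, PAF = [P(Y=1) − p₀] / P(Y=1).
PAF = (0.072267 − 0.062238) / 0.072267 ≈ 0.1388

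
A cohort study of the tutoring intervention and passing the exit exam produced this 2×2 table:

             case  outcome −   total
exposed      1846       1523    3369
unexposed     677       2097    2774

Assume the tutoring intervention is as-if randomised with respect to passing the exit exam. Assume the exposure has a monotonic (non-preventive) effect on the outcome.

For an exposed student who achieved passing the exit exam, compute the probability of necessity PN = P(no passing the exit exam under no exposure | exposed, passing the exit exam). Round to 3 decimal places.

PN ≈ 0.555

p₁ = P(outcome | exposed) = 1846/3369 = 0.54794
p₀ = P(outcome | unexposed) = 677/2774 = 0.24405
Under exogeneity and monotonicity, PN = (p₁ − p₀)/p₁.
PN = (0.54794 − 0.24405) / 0.54794 ≈ 0.5546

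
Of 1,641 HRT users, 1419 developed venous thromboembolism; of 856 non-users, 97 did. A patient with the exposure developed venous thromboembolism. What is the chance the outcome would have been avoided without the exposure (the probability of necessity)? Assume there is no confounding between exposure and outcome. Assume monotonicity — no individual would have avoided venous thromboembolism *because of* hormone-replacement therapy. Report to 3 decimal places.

p₁ = P(outcome | exposed) = 1419/1641 = 0.86472
p₀ = P(outcome | unexposed) = 97/856 = 0.11332
Under exogeneity and monotonicity, PN = (p₁ − p₀) / p₁.
PN = (0.86472 − 0.11332) / 0.86472 = 0.7514 / 0.86472 ≈ 0.8690

PN ≈ 0.869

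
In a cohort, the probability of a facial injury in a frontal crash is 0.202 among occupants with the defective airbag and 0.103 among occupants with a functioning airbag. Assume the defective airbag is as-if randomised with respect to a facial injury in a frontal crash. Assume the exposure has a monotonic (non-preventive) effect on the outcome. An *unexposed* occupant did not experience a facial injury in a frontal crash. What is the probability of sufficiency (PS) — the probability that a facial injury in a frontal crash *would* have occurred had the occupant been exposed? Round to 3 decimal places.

PS ≈ 0.110

Let p₁ = 0.202, p₀ = 0.103.
Under exogeneity and monotonicity, PS = (p₁ − p₀) / (1 − p₀).
PS = (0.202 − 0.103) / (1 − 0.103) = 0.099 / 0.897 ≈ 0.1104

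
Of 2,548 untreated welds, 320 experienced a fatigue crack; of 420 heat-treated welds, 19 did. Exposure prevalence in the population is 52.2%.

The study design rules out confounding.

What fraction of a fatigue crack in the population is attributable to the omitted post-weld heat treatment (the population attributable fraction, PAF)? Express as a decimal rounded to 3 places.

p₁ = P(outcome | exposed) = 320/2548 = 0.12559
p₀ = P(outcome | unexposed) = 19/420 = 0.045238
Overall risk P(Y=1) = π·p₁ + (1−π)·p₀ = 0.522×0.12559 + 0.478×0.045238 = 0.087181.
Under exogeneity, PAF = [P(Y=1) − p₀] / P(Y=1).
PAF = (0.087181 − 0.045238) / 0.087181 ≈ 0.4811

PAF ≈ 0.481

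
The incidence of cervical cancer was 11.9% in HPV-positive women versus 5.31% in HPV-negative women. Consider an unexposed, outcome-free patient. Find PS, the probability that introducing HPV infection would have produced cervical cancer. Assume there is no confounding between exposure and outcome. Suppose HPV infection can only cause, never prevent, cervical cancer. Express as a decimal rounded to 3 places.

p₁ = 0.119, p₀ = 0.0531.
Under exogeneity and monotonicity, PS = (p₁ − p₀) / (1 − p₀).
PS = (0.119 − 0.0531) / (1 − 0.0531) = 0.0659 / 0.9469 ≈ 0.0696

PS ≈ 0.070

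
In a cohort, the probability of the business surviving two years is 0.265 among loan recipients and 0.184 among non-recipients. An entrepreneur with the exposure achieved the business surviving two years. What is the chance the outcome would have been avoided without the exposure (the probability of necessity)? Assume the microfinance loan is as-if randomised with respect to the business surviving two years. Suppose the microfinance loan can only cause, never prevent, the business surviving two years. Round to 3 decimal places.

PN ≈ 0.306

Let p₁ = 0.265, p₀ = 0.184.
Under exogeneity and monotonicity, PN = (p₁ − p₀) / p₁.
PN = (0.265 − 0.184) / 0.265 = 0.081 / 0.265 ≈ 0.3057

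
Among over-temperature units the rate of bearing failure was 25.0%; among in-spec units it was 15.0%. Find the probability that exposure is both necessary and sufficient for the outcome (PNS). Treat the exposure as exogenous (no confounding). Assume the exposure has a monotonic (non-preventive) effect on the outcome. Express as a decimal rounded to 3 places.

PNS ≈ 0.100

p₁ = 0.25, p₀ = 0.15.
Under exogeneity and monotonicity, PNS = p₁ − p₀.
PNS = 0.25 − 0.15 = 0.1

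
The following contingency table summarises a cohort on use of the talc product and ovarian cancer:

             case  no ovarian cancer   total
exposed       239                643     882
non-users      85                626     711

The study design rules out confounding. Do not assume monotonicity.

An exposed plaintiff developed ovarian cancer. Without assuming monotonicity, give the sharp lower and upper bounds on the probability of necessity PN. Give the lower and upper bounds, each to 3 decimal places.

p₁ = P(outcome | exposed) = 239/882 = 0.27098
p₀ = P(outcome | unexposed) = 85/711 = 0.11955
Under exogeneity alone the bounds on PN are max{0,(p₁−p₀)/p₁} ≤ PN ≤ min{1,(1−p₀)/p₁}.
  lower = (p₁ − p₀)/p₁ = 0.15143 / 0.27098 ≈ 0.5588
  upper = min{1, (1 − p₀)/p₁} = 0.88045 / 0.27098 ≈ 3.2492 → capped at 1

0.559 ≤ PN ≤ 1.000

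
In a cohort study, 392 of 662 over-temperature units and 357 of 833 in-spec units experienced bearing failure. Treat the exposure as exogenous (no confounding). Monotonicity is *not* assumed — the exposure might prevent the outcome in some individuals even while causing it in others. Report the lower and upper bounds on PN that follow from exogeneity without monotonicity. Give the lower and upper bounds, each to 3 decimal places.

p₁ = P(outcome | exposed) = 392/662 = 0.59215
p₀ = P(outcome | unexposed) = 357/833 = 0.42857
Under exogeneity alone the bounds on PN are max{0,(p₁−p₀)/p₁} ≤ PN ≤ min{1,(1−p₀)/p₁}.
  lower = (p₁ − p₀)/p₁ = 0.16357 / 0.59215 ≈ 0.2762
  upper = min{1, (1 − p₀)/p₁} = 0.57143 / 0.59215 ≈ 0.9650

0.276 ≤ PN ≤ 0.965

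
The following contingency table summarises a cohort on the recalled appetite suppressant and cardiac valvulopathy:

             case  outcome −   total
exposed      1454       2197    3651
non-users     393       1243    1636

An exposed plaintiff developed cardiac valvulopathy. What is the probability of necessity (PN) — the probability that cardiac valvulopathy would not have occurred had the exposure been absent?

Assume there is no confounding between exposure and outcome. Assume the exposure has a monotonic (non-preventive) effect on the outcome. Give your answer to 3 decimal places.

PN ≈ 0.397

p₁ = P(outcome | exposed) = 1454/3651 = 0.39825
p₀ = P(outcome | unexposed) = 393/1636 = 0.24022
Under exogeneity and monotonicity, PN = (p₁ − p₀)/p₁.
PN = (0.39825 − 0.24022) / 0.39825 ≈ 0.3968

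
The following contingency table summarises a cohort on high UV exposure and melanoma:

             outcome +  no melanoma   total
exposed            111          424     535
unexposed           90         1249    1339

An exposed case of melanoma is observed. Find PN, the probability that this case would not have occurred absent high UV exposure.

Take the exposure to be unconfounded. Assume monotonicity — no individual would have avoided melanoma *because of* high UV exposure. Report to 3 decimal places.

p₁ = P(outcome | exposed) = 111/535 = 0.20748
p₀ = P(outcome | unexposed) = 90/1339 = 0.067214
Under exogeneity and monotonicity, PN = (p₁ − p₀) / p₁.
PN = (0.20748 − 0.067214) / 0.20748 = 0.14026 / 0.20748 ≈ 0.6760

PN ≈ 0.676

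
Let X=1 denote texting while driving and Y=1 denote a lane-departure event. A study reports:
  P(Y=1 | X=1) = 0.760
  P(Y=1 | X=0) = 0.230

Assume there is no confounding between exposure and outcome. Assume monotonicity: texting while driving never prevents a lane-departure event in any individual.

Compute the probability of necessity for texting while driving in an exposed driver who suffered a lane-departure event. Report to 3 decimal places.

PN ≈ 0.697

Let p₁ = 0.76, p₀ = 0.23.
Under exogeneity and monotonicity, PN = (p₁ − p₀) / p₁.
PN = (0.76 − 0.23) / 0.76 = 0.53 / 0.76 ≈ 0.6974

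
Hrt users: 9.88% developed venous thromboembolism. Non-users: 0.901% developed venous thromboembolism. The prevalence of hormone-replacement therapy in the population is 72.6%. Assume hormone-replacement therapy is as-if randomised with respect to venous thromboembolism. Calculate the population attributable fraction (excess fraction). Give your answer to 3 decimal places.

p₁ = 0.0988, p₀ = 0.00901.
Overall risk P(Y=1) = π·p₁ + (1−π)·p₀ = 0.726×0.0988 + 0.274×0.00901 = 0.074198.
Under exogeneity, PAF = [P(Y=1) − p₀] / P(Y=1).
PAF = (0.074198 − 0.00901) / 0.074198 ≈ 0.8786

PAF ≈ 0.879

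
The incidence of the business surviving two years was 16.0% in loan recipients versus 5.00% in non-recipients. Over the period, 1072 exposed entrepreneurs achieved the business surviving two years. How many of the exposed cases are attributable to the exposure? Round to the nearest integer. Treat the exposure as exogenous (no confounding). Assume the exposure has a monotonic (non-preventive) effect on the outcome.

about 737 cases

p₁ = 0.16, p₀ = 0.05.
PN = (p₁ − p₀)/p₁ = (0.16 − 0.05) / 0.16 ≈ 0.68750.
Attributable cases ≈ PN × (exposed cases) = 0.68750 × 1072 ≈ 737.00.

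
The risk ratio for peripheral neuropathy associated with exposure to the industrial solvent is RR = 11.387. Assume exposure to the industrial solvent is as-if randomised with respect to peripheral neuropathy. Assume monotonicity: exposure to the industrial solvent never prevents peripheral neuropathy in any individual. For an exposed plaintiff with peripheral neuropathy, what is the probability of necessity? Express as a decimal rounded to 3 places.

PN ≈ 0.912

Under exogeneity and monotonicity, PN = (RR − 1) / RR = 1 − 1/RR.
PN = (11.387 − 1) / 11.387 = 10.39 / 11.387 ≈ 0.9122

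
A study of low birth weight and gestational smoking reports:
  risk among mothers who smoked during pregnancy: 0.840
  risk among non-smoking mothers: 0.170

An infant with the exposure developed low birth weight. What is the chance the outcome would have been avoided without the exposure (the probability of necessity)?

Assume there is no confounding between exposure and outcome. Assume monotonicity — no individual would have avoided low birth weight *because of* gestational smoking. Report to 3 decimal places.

PN ≈ 0.798

Let p₁ = 0.84, p₀ = 0.17.
Under exogeneity and monotonicity, PN = (p₁ − p₀) / p₁.
PN = (0.84 − 0.17) / 0.84 = 0.67 / 0.84 ≈ 0.7976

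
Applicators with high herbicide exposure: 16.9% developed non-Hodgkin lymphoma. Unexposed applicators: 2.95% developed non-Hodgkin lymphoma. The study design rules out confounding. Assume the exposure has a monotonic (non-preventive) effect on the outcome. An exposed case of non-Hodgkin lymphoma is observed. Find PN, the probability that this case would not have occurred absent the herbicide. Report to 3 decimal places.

PN ≈ 0.825

p₁ = 0.169, p₀ = 0.0295.
Under exogeneity and monotonicity, PN = (p₁ − p₀) / p₁.
PN = (0.169 − 0.0295) / 0.169 = 0.1395 / 0.169 ≈ 0.8254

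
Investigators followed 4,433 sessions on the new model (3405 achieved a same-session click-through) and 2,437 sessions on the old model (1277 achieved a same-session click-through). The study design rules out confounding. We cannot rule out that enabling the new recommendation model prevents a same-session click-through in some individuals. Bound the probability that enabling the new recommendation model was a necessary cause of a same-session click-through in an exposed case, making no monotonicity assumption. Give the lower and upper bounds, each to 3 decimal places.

0.318 ≤ PN ≤ 0.620

p₁ = P(outcome | exposed) = 3405/4433 = 0.7681
p₀ = P(outcome | unexposed) = 1277/2437 = 0.524
Under exogeneity alone the bounds on PN are max{0,(p₁−p₀)/p₁} ≤ PN ≤ min{1,(1−p₀)/p₁}.
  lower = (p₁ − p₀)/p₁ = 0.2441 / 0.7681 ≈ 0.3178
  upper = min{1, (1 − p₀)/p₁} = 0.476 / 0.7681 ≈ 0.6197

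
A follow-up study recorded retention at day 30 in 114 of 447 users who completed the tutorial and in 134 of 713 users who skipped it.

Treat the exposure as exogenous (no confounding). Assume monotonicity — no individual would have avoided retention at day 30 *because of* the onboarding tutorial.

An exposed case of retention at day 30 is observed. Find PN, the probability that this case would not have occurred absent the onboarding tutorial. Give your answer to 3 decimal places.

p₁ = P(outcome | exposed) = 114/447 = 0.25503
p₀ = P(outcome | unexposed) = 134/713 = 0.18794
Under exogeneity and monotonicity, PN = (p₁ − p₀) / p₁.
PN = (0.25503 − 0.18794) / 0.25503 = 0.067095 / 0.25503 ≈ 0.2631

PN ≈ 0.263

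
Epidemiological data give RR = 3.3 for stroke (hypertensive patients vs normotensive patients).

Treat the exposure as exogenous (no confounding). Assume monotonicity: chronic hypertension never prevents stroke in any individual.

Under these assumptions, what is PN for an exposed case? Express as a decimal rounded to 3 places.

PN ≈ 0.697

Under exogeneity and monotonicity, PN = (RR − 1) / RR = 1 − 1/RR.
PN = (3.3 − 1) / 3.3 = 2.3 / 3.3 ≈ 0.6970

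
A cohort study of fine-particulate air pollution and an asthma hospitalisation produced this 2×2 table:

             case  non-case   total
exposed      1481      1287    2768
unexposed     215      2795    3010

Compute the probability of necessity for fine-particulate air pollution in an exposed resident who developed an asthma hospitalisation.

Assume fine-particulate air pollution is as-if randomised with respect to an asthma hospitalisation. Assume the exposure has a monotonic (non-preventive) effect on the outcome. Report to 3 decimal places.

PN ≈ 0.866

p₁ = P(outcome | exposed) = 1481/2768 = 0.53504
p₀ = P(outcome | unexposed) = 215/3010 = 0.071429
Under exogeneity and monotonicity, PN = (p₁ − p₀) / p₁.
PN = (0.53504 − 0.071429) / 0.53504 = 0.46361 / 0.53504 ≈ 0.8665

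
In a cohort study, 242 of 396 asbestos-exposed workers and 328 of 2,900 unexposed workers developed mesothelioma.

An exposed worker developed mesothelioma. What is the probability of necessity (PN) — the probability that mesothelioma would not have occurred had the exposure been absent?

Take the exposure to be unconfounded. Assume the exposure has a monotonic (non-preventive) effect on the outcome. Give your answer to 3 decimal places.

PN ≈ 0.815

p₁ = P(outcome | exposed) = 242/396 = 0.61111
p₀ = P(outcome | unexposed) = 328/2900 = 0.1131
Under exogeneity and monotonicity, PN = (p₁ − p₀) / p₁.
PN = (0.61111 − 0.1131) / 0.61111 = 0.49801 / 0.61111 ≈ 0.8149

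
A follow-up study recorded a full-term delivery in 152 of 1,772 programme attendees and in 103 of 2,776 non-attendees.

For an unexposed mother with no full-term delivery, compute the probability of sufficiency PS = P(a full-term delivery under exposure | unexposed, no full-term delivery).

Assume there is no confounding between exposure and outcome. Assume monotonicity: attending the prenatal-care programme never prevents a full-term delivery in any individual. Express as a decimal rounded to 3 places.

p₁ = P(outcome | exposed) = 152/1772 = 0.085779
p₀ = P(outcome | unexposed) = 103/2776 = 0.037104
Under exogeneity and monotonicity, PS = (p₁ − p₀) / (1 − p₀).
PS = (0.085779 − 0.037104) / (1 − 0.037104) = 0.048675 / 0.9629 ≈ 0.0506

PS ≈ 0.051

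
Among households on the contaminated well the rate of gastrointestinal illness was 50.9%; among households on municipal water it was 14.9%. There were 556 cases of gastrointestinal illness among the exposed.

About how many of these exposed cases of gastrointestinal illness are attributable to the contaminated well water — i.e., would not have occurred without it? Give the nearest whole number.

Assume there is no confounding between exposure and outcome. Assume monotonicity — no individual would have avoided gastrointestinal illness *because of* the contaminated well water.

p₁ = 0.509, p₀ = 0.149.
PN = (p₁ − p₀)/p₁ = (0.509 − 0.149) / 0.509 ≈ 0.70727.
Attributable cases ≈ PN × (exposed cases) = 0.70727 × 556 ≈ 393.24.

about 393 cases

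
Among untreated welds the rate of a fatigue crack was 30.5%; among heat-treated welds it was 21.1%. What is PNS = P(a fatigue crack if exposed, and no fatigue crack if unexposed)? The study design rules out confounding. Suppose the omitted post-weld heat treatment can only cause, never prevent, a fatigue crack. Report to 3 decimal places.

PNS ≈ 0.094

p₁ = 0.305, p₀ = 0.211.
Under exogeneity and monotonicity, PNS = p₁ − p₀.
PNS = 0.305 − 0.211 = 0.094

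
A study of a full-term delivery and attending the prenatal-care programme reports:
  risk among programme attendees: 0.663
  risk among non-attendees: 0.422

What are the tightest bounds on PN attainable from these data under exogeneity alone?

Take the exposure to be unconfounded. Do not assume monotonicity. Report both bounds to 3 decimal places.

0.363 ≤ PN ≤ 0.872

Let p₁ = 0.663, p₀ = 0.422.
Under exogeneity alone the bounds on PN are max{0,(p₁−p₀)/p₁} ≤ PN ≤ min{1,(1−p₀)/p₁}.
  lower = (p₁ − p₀)/p₁ = 0.241 / 0.663 ≈ 0.3635
  upper = min{1, (1 − p₀)/p₁} = 0.578 / 0.663 ≈ 0.8718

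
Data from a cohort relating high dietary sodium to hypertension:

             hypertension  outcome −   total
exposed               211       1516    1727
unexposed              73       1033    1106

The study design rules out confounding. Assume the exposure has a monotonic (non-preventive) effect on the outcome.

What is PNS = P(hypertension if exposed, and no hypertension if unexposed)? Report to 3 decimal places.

PNS ≈ 0.056

p₁ = P(outcome | exposed) = 211/1727 = 0.12218
p₀ = P(outcome | unexposed) = 73/1106 = 0.066004
Under exogeneity and monotonicity, PNS = p₁ − p₀.
PNS = 0.12218 − 0.066004 = 0.056174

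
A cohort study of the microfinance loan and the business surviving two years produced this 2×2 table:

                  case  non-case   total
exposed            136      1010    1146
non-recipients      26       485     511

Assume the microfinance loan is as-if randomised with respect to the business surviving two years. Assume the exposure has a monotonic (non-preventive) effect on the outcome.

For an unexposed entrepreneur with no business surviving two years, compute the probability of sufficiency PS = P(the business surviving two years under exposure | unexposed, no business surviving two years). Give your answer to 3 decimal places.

p₁ = P(outcome | exposed) = 136/1146 = 0.11867
p₀ = P(outcome | unexposed) = 26/511 = 0.050881
Under exogeneity and monotonicity, PS = (p₁ − p₀) / (1 − p₀).
PS = (0.11867 − 0.050881) / (1 − 0.050881) = 0.067793 / 0.94912 ≈ 0.0714

PS ≈ 0.071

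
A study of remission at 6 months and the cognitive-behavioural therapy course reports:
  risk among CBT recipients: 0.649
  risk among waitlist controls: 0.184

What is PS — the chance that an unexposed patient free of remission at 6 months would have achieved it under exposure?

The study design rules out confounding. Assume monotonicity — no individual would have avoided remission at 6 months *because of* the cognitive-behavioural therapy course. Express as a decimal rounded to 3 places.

Let p₁ = 0.649, p₀ = 0.184.
Under exogeneity and monotonicity, PS = (p₁ − p₀) / (1 − p₀).
PS = (0.649 − 0.184) / (1 − 0.184) = 0.465 / 0.816 ≈ 0.5699

PS ≈ 0.570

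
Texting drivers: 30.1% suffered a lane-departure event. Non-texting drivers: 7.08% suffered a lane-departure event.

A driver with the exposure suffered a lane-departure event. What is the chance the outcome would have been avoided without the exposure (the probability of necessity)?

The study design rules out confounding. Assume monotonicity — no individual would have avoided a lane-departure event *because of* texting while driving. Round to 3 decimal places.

p₁ = 0.301, p₀ = 0.0708.
Under exogeneity and monotonicity, PN = (p₁ − p₀) / p₁.
PN = (0.301 − 0.0708) / 0.301 = 0.2302 / 0.301 ≈ 0.7648

PN ≈ 0.765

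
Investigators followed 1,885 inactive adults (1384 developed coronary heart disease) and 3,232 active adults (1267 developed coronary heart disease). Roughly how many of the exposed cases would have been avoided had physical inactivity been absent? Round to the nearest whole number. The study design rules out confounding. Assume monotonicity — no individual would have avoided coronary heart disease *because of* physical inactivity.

about 645 cases

p₁ = P(outcome | exposed) = 1384/1885 = 0.73422
p₀ = P(outcome | unexposed) = 1267/3232 = 0.39202
PN = (p₁ − p₀)/p₁ = (0.73422 − 0.39202) / 0.73422 ≈ 0.46607.
Attributable cases ≈ PN × (exposed cases) = 0.46607 × 1384 ≈ 645.05.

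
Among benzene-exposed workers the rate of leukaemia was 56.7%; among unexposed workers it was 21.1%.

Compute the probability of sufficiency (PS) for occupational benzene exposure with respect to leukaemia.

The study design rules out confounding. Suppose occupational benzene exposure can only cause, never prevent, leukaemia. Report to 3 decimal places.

p₁ = 0.567, p₀ = 0.211.
Under exogeneity and monotonicity, PS = (p₁ − p₀) / (1 − p₀).
PS = (0.567 − 0.211) / (1 − 0.211) = 0.356 / 0.789 ≈ 0.4512

PS ≈ 0.451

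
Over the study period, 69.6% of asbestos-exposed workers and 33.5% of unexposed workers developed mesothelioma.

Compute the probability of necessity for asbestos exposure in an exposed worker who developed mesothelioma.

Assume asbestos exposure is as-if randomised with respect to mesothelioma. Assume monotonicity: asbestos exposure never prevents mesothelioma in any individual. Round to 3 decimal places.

p₁ = 0.696, p₀ = 0.335.
Under exogeneity and monotonicity, PN = (p₁ − p₀) / p₁.
PN = (0.696 − 0.335) / 0.696 = 0.361 / 0.696 ≈ 0.5187

PN ≈ 0.519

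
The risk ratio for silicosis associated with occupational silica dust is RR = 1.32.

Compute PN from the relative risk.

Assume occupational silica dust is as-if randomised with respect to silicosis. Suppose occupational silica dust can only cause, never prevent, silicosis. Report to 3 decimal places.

PN ≈ 0.242

Under exogeneity and monotonicity, PN = (RR − 1) / RR = 1 − 1/RR.
PN = (1.32 − 1) / 1.32 = 0.32 / 1.32 ≈ 0.2424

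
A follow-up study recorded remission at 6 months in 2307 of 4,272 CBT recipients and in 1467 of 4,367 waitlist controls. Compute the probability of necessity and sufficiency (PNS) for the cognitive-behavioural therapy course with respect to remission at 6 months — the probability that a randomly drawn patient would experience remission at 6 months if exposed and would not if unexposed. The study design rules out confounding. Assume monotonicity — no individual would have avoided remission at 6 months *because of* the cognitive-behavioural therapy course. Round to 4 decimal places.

p₁ = P(outcome | exposed) = 2307/4272 = 0.54003
p₀ = P(outcome | unexposed) = 1467/4367 = 0.33593
Under exogeneity and monotonicity, PNS = p₁ − p₀.
PNS = 0.54003 − 0.33593 = 0.2041

PNS ≈ 0.2041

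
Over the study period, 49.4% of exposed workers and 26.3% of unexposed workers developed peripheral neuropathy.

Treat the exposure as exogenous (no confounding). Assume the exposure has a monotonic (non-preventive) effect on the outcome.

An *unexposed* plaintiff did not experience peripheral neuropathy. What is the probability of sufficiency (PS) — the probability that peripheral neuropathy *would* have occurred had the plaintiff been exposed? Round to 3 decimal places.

p₁ = 0.494, p₀ = 0.263.
Under exogeneity and monotonicity, PS = (p₁ − p₀) / (1 − p₀).
PS = (0.494 − 0.263) / (1 − 0.263) = 0.231 / 0.737 ≈ 0.3134

PS ≈ 0.313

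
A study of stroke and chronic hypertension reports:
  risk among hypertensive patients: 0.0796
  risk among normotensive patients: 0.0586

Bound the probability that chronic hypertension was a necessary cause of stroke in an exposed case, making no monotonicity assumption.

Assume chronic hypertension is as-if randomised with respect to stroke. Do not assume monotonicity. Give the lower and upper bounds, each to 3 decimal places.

Let p₁ = 0.0796, p₀ = 0.0586.
Under exogeneity alone the bounds on PN are max{0,(p₁−p₀)/p₁} ≤ PN ≤ min{1,(1−p₀)/p₁}.
  lower = (p₁ − p₀)/p₁ = 0.021 / 0.0796 ≈ 0.2638
  upper = min{1, (1 − p₀)/p₁} = 0.9414 / 0.0796 ≈ 11.8266 → capped at 1

0.264 ≤ PN ≤ 1.000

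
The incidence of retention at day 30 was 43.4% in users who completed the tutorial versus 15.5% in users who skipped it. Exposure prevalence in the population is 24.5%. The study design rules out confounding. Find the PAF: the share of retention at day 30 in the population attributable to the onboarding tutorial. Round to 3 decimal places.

p₁ = 0.434, p₀ = 0.155.
Overall risk P(Y=1) = π·p₁ + (1−π)·p₀ = 0.245×0.434 + 0.755×0.155 = 0.22335.
Under exogeneity, PAF = [P(Y=1) − p₀] / P(Y=1).
PAF = (0.22335 − 0.155) / 0.22335 ≈ 0.3060

PAF ≈ 0.306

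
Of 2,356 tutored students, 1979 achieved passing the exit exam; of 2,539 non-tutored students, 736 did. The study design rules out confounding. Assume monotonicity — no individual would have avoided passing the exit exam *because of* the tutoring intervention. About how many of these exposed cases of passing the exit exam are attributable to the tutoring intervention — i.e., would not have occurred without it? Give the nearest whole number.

about 1296 cases

p₁ = P(outcome | exposed) = 1979/2356 = 0.83998
p₀ = P(outcome | unexposed) = 736/2539 = 0.28988
PN = (p₁ − p₀)/p₁ = (0.83998 − 0.28988) / 0.83998 ≈ 0.65490.
Attributable cases ≈ PN × (exposed cases) = 0.65490 × 1979 ≈ 1296.05.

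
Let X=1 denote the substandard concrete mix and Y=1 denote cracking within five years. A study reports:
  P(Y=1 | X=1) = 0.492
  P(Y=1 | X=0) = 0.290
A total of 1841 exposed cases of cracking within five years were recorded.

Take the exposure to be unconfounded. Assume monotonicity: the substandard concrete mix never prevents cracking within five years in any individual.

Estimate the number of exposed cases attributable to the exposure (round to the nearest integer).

about 756 cases

Let p₁ = 0.492, p₀ = 0.29.
PN = (p₁ − p₀)/p₁ = (0.492 − 0.29) / 0.492 ≈ 0.41057.
Attributable cases ≈ PN × (exposed cases) = 0.41057 × 1841 ≈ 755.86.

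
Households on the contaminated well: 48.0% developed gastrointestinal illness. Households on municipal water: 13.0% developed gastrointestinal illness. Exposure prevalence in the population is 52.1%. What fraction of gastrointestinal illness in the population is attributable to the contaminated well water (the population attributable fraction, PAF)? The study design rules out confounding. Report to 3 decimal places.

p₁ = 0.48, p₀ = 0.13.
Overall risk P(Y=1) = π·p₁ + (1−π)·p₀ = 0.521×0.48 + 0.479×0.13 = 0.31235.
Under exogeneity, PAF = [P(Y=1) − p₀] / P(Y=1).
PAF = (0.31235 − 0.13) / 0.31235 ≈ 0.5838

PAF ≈ 0.584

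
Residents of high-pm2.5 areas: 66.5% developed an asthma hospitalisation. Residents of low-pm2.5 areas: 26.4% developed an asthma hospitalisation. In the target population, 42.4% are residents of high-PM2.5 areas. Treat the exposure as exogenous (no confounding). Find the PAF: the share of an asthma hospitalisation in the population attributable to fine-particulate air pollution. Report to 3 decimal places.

p₁ = 0.665, p₀ = 0.264.
Overall risk P(Y=1) = π·p₁ + (1−π)·p₀ = 0.424×0.665 + 0.576×0.264 = 0.43402.
Under exogeneity, PAF = [P(Y=1) − p₀] / P(Y=1).
PAF = (0.43402 − 0.264) / 0.43402 ≈ 0.3917

PAF ≈ 0.392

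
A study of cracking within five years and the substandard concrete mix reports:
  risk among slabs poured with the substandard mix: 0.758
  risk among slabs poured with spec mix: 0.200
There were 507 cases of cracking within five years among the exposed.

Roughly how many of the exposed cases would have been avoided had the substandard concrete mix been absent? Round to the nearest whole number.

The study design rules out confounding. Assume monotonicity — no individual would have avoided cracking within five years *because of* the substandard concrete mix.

Let p₁ = 0.758, p₀ = 0.2.
PN = (p₁ − p₀)/p₁ = (0.758 − 0.2) / 0.758 ≈ 0.73615.
Attributable cases ≈ PN × (exposed cases) = 0.73615 × 507 ≈ 373.23.

about 373 cases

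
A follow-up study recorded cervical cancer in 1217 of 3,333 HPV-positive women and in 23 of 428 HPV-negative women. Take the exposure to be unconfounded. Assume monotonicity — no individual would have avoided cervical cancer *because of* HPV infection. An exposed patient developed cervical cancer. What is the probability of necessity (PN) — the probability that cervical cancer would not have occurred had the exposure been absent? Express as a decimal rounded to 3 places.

p₁ = P(outcome | exposed) = 1217/3333 = 0.36514
p₀ = P(outcome | unexposed) = 23/428 = 0.053738
Under exogeneity and monotonicity, PN = (p₁ − p₀) / p₁.
PN = (0.36514 − 0.053738) / 0.36514 = 0.3114 / 0.36514 ≈ 0.8528

PN ≈ 0.853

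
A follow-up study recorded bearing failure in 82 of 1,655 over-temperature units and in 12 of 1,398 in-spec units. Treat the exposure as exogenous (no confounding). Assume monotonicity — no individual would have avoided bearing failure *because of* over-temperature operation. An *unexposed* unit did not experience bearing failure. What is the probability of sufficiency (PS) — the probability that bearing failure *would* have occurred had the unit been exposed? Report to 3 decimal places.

p₁ = P(outcome | exposed) = 82/1655 = 0.049547
p₀ = P(outcome | unexposed) = 12/1398 = 0.0085837
Under exogeneity and monotonicity, PS = (p₁ − p₀) / (1 − p₀).
PS = (0.049547 − 0.0085837) / (1 − 0.0085837) = 0.040963 / 0.99142 ≈ 0.0413

PS ≈ 0.041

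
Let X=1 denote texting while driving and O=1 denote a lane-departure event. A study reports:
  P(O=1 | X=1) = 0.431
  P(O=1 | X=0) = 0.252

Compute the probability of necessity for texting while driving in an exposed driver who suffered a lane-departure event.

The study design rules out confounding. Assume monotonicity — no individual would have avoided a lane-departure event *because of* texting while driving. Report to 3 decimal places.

Let p₁ = 0.431, p₀ = 0.252.
Under exogeneity and monotonicity, PN = (p₁ − p₀) / p₁.
PN = (0.431 − 0.252) / 0.431 = 0.179 / 0.431 ≈ 0.4153

PN ≈ 0.415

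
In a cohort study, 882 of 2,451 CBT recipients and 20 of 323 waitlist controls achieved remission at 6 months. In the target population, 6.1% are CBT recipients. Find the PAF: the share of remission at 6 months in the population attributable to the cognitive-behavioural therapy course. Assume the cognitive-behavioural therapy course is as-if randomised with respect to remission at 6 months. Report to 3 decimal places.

PAF ≈ 0.227

p₁ = P(outcome | exposed) = 882/2451 = 0.35985
p₀ = P(outcome | unexposed) = 20/323 = 0.06192
Overall risk P(Y=1) = π·p₁ + (1−π)·p₀ = 0.061×0.35985 + 0.939×0.06192 = 0.080093.
Under exogeneity, PAF = [P(Y=1) − p₀] / P(Y=1).
PAF = (0.080093 − 0.06192) / 0.080093 ≈ 0.2269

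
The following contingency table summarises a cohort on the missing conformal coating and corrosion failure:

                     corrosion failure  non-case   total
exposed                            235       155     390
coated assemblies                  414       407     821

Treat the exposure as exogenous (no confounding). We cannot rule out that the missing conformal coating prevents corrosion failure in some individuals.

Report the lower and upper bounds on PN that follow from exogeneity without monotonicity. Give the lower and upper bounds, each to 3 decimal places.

p₁ = P(outcome | exposed) = 235/390 = 0.60256
p₀ = P(outcome | unexposed) = 414/821 = 0.50426
Under exogeneity alone the bounds on PN are max{0,(p₁−p₀)/p₁} ≤ PN ≤ min{1,(1−p₀)/p₁}.
  lower = (p₁ − p₀)/p₁ = 0.098301 / 0.60256 ≈ 0.1631
  upper = min{1, (1 − p₀)/p₁} = 0.49574 / 0.60256 ≈ 0.8227

0.163 ≤ PN ≤ 0.823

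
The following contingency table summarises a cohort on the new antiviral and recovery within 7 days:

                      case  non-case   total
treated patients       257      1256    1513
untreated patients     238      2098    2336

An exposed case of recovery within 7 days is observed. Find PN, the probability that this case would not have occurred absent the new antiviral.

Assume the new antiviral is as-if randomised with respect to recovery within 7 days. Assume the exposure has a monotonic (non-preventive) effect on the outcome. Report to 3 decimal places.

p₁ = P(outcome | exposed) = 257/1513 = 0.16986
p₀ = P(outcome | unexposed) = 238/2336 = 0.10188
Under exogeneity and monotonicity, PN = (p₁ − p₀) / p₁.
PN = (0.16986 − 0.10188) / 0.16986 = 0.067978 / 0.16986 ≈ 0.4002

PN ≈ 0.400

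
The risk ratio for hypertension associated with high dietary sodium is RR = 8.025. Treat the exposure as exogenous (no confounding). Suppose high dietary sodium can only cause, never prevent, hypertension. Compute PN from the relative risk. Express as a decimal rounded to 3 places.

PN ≈ 0.875

Under exogeneity and monotonicity, PN = (RR − 1) / RR = 1 − 1/RR.
PN = (8.025 − 1) / 8.025 = 7.025 / 8.025 ≈ 0.8754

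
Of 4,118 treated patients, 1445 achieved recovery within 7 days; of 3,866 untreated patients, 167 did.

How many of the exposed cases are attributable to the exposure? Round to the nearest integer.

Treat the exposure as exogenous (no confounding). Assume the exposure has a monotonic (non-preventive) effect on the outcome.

about 1267 cases

p₁ = P(outcome | exposed) = 1445/4118 = 0.3509
p₀ = P(outcome | unexposed) = 167/3866 = 0.043197
PN = (p₁ − p₀)/p₁ = (0.3509 − 0.043197) / 0.3509 ≈ 0.87690.
Attributable cases ≈ PN × (exposed cases) = 0.87690 × 1445 ≈ 1267.11.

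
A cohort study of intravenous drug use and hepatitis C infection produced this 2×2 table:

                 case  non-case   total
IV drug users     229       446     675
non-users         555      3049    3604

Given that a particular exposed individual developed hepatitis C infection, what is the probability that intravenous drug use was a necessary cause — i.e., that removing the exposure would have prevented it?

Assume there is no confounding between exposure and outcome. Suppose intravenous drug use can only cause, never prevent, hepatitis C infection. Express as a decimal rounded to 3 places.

p₁ = P(outcome | exposed) = 229/675 = 0.33926
p₀ = P(outcome | unexposed) = 555/3604 = 0.154
Under exogeneity and monotonicity, PN = (p₁ − p₀)/p₁.
PN = (0.33926 − 0.154) / 0.33926 ≈ 0.5461

PN ≈ 0.546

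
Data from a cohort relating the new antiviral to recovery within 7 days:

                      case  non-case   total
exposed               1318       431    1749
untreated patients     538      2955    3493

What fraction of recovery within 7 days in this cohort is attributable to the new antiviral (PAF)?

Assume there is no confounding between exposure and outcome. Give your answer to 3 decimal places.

PAF ≈ 0.565

p₁ = P(outcome | exposed) = 1318/1749 = 0.75357
p₀ = P(outcome | unexposed) = 538/3493 = 0.15402
Exposure prevalence π = 1749/5242 = 0.33365; overall risk P(Y=1) = 0.35406.
Under exogeneity, PAF = [P(Y=1) − p₀]/P(Y=1).
PAF = (0.35406 − 0.15402) / 0.35406 ≈ 0.5650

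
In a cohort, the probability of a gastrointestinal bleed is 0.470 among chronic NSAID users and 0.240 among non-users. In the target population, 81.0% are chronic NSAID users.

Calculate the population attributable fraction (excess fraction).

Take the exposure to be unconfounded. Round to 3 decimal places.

Let p₁ = 0.47, p₀ = 0.24.
Overall risk P(Y=1) = π·p₁ + (1−π)·p₀ = 0.81×0.47 + 0.19×0.24 = 0.4263.
Under exogeneity, PAF = [P(Y=1) − p₀] / P(Y=1).
PAF = (0.4263 − 0.24) / 0.4263 ≈ 0.4370

PAF ≈ 0.437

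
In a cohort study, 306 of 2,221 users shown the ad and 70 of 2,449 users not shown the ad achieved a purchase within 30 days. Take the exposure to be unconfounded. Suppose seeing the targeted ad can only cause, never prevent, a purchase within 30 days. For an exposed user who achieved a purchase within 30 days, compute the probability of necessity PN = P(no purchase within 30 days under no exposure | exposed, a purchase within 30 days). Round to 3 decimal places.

p₁ = P(outcome | exposed) = 306/2221 = 0.13778
p₀ = P(outcome | unexposed) = 70/2449 = 0.028583
Under exogeneity and monotonicity, PN = (p₁ − p₀) / p₁.
PN = (0.13778 − 0.028583) / 0.13778 = 0.10919 / 0.13778 ≈ 0.7925

PN ≈ 0.793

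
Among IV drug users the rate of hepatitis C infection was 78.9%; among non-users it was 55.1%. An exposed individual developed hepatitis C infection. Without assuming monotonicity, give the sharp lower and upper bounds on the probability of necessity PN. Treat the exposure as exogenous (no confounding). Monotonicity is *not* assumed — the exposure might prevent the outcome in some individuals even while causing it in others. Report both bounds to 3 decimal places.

p₁ = 0.789, p₀ = 0.551.
Under exogeneity alone the bounds on PN are max{0,(p₁−p₀)/p₁} ≤ PN ≤ min{1,(1−p₀)/p₁}.
  lower = (p₁ − p₀)/p₁ = 0.238 / 0.789 ≈ 0.3016
  upper = min{1, (1 − p₀)/p₁} = 0.449 / 0.789 ≈ 0.5691

0.302 ≤ PN ≤ 0.569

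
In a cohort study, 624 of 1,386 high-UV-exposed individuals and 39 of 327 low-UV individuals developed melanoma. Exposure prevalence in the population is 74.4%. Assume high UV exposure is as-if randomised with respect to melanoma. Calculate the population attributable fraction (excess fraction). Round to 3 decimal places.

p₁ = P(outcome | exposed) = 624/1386 = 0.45022
p₀ = P(outcome | unexposed) = 39/327 = 0.11927
Overall risk P(Y=1) = π·p₁ + (1−π)·p₀ = 0.744×0.45022 + 0.256×0.11927 = 0.36549.
Under exogeneity, PAF = [P(Y=1) − p₀] / P(Y=1).
PAF = (0.36549 − 0.11927) / 0.36549 ≈ 0.6737

PAF ≈ 0.674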